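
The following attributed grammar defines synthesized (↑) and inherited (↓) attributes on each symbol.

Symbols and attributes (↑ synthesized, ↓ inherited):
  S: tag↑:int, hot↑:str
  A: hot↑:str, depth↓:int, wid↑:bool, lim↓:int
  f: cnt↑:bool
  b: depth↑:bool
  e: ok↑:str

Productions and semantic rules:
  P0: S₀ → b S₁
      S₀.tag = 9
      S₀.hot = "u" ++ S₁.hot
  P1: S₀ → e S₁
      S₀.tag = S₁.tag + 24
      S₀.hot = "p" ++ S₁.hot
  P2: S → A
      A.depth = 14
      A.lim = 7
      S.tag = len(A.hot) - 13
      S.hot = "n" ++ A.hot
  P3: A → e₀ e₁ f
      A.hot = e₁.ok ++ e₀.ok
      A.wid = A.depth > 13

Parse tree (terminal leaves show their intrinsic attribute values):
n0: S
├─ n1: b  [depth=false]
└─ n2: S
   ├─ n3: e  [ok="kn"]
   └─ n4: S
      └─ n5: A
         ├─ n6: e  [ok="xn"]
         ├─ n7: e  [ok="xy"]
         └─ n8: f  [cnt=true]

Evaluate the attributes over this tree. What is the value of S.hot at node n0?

1. n1.depth = false  [terminal]
2. n3.ok = "kn"  [terminal]
3. n5.depth = 14  [14]
4. n5.lim = 7  [7]
5. n6.ok = "xn"  [terminal]
6. n7.ok = "xy"  [terminal]
7. n8.cnt = true  [terminal]
8. n5.hot = "xyxn"  [e₁.ok ++ e₀.ok]
9. n5.wid = true  [A.depth > 13]
10. n4.tag = -9  [len(A.hot) - 13]
11. n4.hot = "nxyxn"  ["n" ++ A.hot]
12. n2.tag = 15  [S₁.tag + 24]
13. n2.hot = "pnxyxn"  ["p" ++ S₁.hot]
14. n0.tag = 9  [9]
15. n0.hot = "upnxyxn"  ["u" ++ S₁.hot]

"upnxyxn"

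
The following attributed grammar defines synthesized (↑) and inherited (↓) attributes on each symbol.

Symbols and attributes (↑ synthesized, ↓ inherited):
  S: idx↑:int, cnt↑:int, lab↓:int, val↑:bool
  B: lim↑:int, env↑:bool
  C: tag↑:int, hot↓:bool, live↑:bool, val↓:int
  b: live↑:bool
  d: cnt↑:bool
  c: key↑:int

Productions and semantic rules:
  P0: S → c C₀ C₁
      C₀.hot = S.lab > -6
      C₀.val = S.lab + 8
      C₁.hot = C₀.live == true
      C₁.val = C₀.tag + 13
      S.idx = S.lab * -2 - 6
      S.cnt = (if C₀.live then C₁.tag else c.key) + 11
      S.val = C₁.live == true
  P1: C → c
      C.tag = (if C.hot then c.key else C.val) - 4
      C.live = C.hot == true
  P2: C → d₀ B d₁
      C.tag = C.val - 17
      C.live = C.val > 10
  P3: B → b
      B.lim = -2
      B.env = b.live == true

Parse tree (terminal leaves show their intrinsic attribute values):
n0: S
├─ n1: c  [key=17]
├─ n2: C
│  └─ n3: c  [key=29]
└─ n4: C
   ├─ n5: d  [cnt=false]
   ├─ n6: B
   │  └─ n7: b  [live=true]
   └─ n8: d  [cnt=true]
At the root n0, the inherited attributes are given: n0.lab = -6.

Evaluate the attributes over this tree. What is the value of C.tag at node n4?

1. n0.lab = -6  [given at root]
2. n1.key = 17  [terminal]
3. n2.hot = false  [S.lab > -6]
4. n2.val = 2  [S.lab + 8]
5. n3.key = 29  [terminal]
6. n2.tag = -2  [(if C.hot then c.key else C.val) - 4]
7. n2.live = false  [C.hot == true]
8. n4.hot = false  [C₀.live == true]
9. n4.val = 11  [C₀.tag + 13]
10. n5.cnt = false  [terminal]
11. n7.live = true  [terminal]
12. n6.lim = -2  [-2]
13. n6.env = true  [b.live == true]
14. n8.cnt = true  [terminal]
15. n4.tag = -6  [C.val - 17]
16. n4.live = true  [C.val > 10]
17. n0.idx = 6  [S.lab * -2 - 6]
18. n0.cnt = 28  [(if C₀.live then C₁.tag else c.key) + 11]
19. n0.val = true  [C₁.live == true]

-6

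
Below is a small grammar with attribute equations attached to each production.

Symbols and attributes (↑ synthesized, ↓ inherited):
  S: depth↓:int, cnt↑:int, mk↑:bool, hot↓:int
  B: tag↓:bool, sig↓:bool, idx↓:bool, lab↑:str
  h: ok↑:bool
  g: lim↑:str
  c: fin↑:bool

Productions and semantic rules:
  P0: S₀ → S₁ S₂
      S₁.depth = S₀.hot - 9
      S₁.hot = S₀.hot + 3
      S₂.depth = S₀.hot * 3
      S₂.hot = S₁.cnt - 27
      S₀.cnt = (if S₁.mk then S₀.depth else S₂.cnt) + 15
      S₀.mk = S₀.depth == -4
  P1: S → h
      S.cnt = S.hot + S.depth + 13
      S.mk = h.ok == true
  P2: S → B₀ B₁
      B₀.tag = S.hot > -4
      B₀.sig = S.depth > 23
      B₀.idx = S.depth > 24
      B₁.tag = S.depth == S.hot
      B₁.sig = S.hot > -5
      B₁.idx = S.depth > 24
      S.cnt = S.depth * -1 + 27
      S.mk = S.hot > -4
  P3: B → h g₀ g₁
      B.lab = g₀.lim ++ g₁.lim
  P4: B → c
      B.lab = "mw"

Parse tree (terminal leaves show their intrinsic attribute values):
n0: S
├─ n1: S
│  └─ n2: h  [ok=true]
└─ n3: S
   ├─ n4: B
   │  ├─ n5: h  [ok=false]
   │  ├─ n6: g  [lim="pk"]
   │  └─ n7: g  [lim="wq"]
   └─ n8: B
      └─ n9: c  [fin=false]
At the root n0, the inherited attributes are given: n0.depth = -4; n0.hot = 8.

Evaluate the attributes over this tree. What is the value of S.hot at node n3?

-4

1. n0.depth = -4  [given at root]
2. n0.hot = 8  [given at root]
3. n1.depth = -1  [S₀.hot - 9]
4. n1.hot = 11  [S₀.hot + 3]
5. n2.ok = true  [terminal]
6. n1.cnt = 23  [S.hot + S.depth + 13]
7. n1.mk = true  [h.ok == true]
8. n3.depth = 24  [S₀.hot * 3]
9. n3.hot = -4  [S₁.cnt - 27]
10. n4.tag = false  [S.hot > -4]
11. n4.sig = true  [S.depth > 23]
12. n4.idx = false  [S.depth > 24]
13. n5.ok = false  [terminal]
14. n6.lim = "pk"  [terminal]
15. n7.lim = "wq"  [terminal]
16. n4.lab = "pkwq"  [g₀.lim ++ g₁.lim]
17. n8.tag = false  [S.depth == S.hot]
18. n8.sig = true  [S.hot > -5]
19. n8.idx = false  [S.depth > 24]
20. n9.fin = false  [terminal]
21. n8.lab = "mw"  ["mw"]
22. n3.cnt = 3  [S.depth * -1 + 27]
23. n3.mk = false  [S.hot > -4]
24. n0.cnt = 11  [(if S₁.mk then S₀.depth else S₂.cnt) + 15]
25. n0.mk = true  [S₀.depth == -4]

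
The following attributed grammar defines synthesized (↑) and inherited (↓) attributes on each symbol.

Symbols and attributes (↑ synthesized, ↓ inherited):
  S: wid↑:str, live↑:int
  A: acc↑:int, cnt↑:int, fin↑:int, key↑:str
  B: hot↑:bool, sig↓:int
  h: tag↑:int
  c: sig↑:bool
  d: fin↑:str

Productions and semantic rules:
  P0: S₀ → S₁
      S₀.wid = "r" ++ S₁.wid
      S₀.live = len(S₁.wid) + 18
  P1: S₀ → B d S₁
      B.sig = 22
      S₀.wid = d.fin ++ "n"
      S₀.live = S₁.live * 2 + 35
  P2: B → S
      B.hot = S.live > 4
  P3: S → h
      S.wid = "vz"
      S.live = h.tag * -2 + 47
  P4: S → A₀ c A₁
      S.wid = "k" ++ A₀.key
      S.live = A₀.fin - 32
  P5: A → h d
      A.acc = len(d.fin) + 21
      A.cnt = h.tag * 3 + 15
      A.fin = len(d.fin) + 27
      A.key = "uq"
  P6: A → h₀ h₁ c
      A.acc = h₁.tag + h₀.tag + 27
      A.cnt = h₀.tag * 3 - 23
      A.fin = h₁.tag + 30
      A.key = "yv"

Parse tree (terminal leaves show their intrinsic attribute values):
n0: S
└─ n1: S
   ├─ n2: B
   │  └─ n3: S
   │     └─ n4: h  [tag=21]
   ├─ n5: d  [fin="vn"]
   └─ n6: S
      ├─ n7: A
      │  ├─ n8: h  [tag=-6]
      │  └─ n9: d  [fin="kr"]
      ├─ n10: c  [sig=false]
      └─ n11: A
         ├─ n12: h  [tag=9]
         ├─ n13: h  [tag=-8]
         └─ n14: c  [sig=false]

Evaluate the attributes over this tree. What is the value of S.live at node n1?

1. n2.sig = 22  [22]
2. n4.tag = 21  [terminal]
3. n3.wid = "vz"  ["vz"]
4. n3.live = 5  [h.tag * -2 + 47]
5. n2.hot = true  [S.live > 4]
6. n5.fin = "vn"  [terminal]
7. n8.tag = -6  [terminal]
8. n9.fin = "kr"  [terminal]
9. n7.acc = 23  [len(d.fin) + 21]
10. n7.cnt = -3  [h.tag * 3 + 15]
11. n7.fin = 29  [len(d.fin) + 27]
12. n7.key = "uq"  ["uq"]
13. n10.sig = false  [terminal]
14. n12.tag = 9  [terminal]
15. n13.tag = -8  [terminal]
16. n14.sig = false  [terminal]
17. n11.acc = 28  [h₁.tag + h₀.tag + 27]
18. n11.cnt = 4  [h₀.tag * 3 - 23]
19. n11.fin = 22  [h₁.tag + 30]
20. n11.key = "yv"  ["yv"]
21. n6.wid = "kuq"  ["k" ++ A₀.key]
22. n6.live = -3  [A₀.fin - 32]
23. n1.wid = "vnn"  [d.fin ++ "n"]
24. n1.live = 29  [S₁.live * 2 + 35]
25. n0.wid = "rvnn"  ["r" ++ S₁.wid]
26. n0.live = 21  [len(S₁.wid) + 18]

29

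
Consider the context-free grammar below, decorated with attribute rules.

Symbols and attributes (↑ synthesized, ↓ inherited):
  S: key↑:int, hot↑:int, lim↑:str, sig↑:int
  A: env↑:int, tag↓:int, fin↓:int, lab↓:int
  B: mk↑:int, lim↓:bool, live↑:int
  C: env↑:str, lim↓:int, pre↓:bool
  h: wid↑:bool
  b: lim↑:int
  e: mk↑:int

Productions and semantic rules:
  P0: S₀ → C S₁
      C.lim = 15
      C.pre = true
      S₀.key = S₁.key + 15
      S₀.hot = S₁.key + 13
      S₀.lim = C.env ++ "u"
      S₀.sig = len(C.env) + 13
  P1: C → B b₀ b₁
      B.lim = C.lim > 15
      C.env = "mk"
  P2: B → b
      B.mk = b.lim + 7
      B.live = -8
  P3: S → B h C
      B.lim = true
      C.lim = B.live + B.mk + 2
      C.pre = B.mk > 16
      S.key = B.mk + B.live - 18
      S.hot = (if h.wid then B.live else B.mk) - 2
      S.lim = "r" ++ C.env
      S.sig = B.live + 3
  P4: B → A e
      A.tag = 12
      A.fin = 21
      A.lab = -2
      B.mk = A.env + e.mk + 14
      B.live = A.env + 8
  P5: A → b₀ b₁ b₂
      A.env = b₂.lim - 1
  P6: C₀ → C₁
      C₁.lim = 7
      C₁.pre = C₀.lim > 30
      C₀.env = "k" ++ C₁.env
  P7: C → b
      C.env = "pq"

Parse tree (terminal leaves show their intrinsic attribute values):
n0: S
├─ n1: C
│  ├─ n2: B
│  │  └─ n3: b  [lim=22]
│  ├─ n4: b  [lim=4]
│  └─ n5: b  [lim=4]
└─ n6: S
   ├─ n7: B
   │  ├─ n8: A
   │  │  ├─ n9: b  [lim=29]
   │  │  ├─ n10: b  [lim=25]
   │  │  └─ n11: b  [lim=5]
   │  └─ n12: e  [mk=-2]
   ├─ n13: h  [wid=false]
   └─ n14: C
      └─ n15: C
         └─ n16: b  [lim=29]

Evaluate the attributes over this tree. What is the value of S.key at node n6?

1. n1.lim = 15  [15]
2. n1.pre = true  [true]
3. n2.lim = false  [C.lim > 15]
4. n3.lim = 22  [terminal]
5. n2.mk = 29  [b.lim + 7]
6. n2.live = -8  [-8]
7. n4.lim = 4  [terminal]
8. n5.lim = 4  [terminal]
9. n1.env = "mk"  ["mk"]
10. n7.lim = true  [true]
11. n8.tag = 12  [12]
12. n8.fin = 21  [21]
13. n8.lab = -2  [-2]
14. n9.lim = 29  [terminal]
15. n10.lim = 25  [terminal]
16. n11.lim = 5  [terminal]
17. n8.env = 4  [b₂.lim - 1]
18. n12.mk = -2  [terminal]
19. n7.mk = 16  [A.env + e.mk + 14]
20. n7.live = 12  [A.env + 8]
21. n13.wid = false  [terminal]
22. n14.lim = 30  [B.live + B.mk + 2]
23. n14.pre = false  [B.mk > 16]
24. n15.lim = 7  [7]
25. n15.pre = false  [C₀.lim > 30]
26. n16.lim = 29  [terminal]
27. n15.env = "pq"  ["pq"]
28. n14.env = "kpq"  ["k" ++ C₁.env]
29. n6.key = 10  [B.mk + B.live - 18]
30. n6.hot = 14  [(if h.wid then B.live else B.mk) - 2]
31. n6.lim = "rkpq"  ["r" ++ C.env]
32. n6.sig = 15  [B.live + 3]
33. n0.key = 25  [S₁.key + 15]
34. n0.hot = 23  [S₁.key + 13]
35. n0.lim = "mku"  [C.env ++ "u"]
36. n0.sig = 15  [len(C.env) + 13]

10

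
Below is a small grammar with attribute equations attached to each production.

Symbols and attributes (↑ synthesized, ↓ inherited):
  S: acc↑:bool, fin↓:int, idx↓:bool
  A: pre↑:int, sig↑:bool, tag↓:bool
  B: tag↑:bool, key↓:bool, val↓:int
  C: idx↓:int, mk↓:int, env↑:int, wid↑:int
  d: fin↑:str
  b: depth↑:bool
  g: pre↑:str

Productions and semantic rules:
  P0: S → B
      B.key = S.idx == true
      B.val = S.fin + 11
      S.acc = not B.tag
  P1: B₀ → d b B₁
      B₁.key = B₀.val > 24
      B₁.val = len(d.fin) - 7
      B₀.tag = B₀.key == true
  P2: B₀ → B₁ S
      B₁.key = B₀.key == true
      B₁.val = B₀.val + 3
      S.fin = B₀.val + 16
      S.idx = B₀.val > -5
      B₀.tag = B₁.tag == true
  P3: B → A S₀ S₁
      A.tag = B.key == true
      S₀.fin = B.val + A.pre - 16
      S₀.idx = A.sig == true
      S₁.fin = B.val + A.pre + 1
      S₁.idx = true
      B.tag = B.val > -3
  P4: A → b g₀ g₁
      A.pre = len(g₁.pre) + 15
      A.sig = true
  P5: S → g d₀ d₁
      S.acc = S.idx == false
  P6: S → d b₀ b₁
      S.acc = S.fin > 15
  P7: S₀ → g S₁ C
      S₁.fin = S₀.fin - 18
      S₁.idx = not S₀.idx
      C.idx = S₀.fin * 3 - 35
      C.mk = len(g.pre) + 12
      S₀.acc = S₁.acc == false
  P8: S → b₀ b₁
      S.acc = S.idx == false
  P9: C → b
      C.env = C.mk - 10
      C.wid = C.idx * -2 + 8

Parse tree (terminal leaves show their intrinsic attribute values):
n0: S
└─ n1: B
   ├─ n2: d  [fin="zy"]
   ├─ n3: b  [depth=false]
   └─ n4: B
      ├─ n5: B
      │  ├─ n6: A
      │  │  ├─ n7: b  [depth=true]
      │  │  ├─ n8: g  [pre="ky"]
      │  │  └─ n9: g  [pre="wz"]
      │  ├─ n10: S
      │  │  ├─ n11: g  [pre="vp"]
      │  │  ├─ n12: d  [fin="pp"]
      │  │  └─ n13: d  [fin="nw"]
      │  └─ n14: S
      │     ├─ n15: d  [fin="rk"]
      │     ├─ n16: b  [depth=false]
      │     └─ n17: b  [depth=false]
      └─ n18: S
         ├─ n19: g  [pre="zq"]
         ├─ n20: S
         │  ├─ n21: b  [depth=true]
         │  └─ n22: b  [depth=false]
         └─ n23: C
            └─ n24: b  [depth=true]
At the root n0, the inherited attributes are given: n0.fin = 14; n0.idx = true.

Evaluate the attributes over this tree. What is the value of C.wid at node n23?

1. n0.fin = 14  [given at root]
2. n0.idx = true  [given at root]
3. n1.key = true  [S.idx == true]
4. n1.val = 25  [S.fin + 11]
5. n2.fin = "zy"  [terminal]
6. n3.depth = false  [terminal]
7. n4.key = true  [B₀.val > 24]
8. n4.val = -5  [len(d.fin) - 7]
9. n5.key = true  [B₀.key == true]
10. n5.val = -2  [B₀.val + 3]
11. n6.tag = true  [B.key == true]
12. n7.depth = true  [terminal]
13. n8.pre = "ky"  [terminal]
14. n9.pre = "wz"  [terminal]
15. n6.pre = 17  [len(g₁.pre) + 15]
16. n6.sig = true  [true]
17. n10.fin = -1  [B.val + A.pre - 16]
18. n10.idx = true  [A.sig == true]
19. n11.pre = "vp"  [terminal]
20. n12.fin = "pp"  [terminal]
21. n13.fin = "nw"  [terminal]
22. n10.acc = false  [S.idx == false]
23. n14.fin = 16  [B.val + A.pre + 1]
24. n14.idx = true  [true]
25. n15.fin = "rk"  [terminal]
26. n16.depth = false  [terminal]
27. n17.depth = false  [terminal]
28. n14.acc = true  [S.fin > 15]
29. n5.tag = true  [B.val > -3]
30. n18.fin = 11  [B₀.val + 16]
31. n18.idx = false  [B₀.val > -5]
32. n19.pre = "zq"  [terminal]
33. n20.fin = -7  [S₀.fin - 18]
34. n20.idx = true  [not S₀.idx]
35. n21.depth = true  [terminal]
36. n22.depth = false  [terminal]
37. n20.acc = false  [S.idx == false]
38. n23.idx = -2  [S₀.fin * 3 - 35]
39. n23.mk = 14  [len(g.pre) + 12]
40. n24.depth = true  [terminal]
41. n23.env = 4  [C.mk - 10]
42. n23.wid = 12  [C.idx * -2 + 8]
43. n18.acc = true  [S₁.acc == false]
44. n4.tag = true  [B₁.tag == true]
45. n1.tag = true  [B₀.key == true]
46. n0.acc = false  [not B.tag]

12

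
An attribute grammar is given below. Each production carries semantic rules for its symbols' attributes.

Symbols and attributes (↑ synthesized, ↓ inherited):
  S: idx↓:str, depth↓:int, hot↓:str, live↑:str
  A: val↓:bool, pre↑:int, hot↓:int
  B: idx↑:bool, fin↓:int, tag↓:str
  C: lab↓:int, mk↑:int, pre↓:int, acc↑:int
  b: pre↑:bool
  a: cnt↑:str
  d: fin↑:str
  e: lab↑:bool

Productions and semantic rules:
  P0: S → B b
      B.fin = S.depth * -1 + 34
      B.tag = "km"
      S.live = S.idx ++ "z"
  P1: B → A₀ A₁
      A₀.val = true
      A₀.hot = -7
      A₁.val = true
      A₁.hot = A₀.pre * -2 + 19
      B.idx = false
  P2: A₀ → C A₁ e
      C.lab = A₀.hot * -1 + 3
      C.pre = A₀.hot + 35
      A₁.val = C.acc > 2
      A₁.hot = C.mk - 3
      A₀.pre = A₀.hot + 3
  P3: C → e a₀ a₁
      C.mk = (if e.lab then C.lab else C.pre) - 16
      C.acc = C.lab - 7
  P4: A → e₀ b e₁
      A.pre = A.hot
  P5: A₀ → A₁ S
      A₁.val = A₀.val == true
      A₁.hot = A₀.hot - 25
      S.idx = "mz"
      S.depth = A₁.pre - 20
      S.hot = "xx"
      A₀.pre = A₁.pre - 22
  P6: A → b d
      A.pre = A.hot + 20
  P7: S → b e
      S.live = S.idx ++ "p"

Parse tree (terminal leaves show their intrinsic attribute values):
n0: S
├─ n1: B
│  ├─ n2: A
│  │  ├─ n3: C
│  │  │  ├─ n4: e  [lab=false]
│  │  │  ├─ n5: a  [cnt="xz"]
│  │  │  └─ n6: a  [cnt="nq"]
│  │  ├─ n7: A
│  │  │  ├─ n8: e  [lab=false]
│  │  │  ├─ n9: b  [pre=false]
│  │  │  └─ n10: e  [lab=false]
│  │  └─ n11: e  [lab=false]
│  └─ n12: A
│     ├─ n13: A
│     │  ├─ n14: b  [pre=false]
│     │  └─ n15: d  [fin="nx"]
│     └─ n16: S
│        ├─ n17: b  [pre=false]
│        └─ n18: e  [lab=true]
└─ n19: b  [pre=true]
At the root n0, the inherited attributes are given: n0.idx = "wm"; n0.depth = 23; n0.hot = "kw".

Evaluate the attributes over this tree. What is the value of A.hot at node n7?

9

1. n0.idx = "wm"  [given at root]
2. n0.depth = 23  [given at root]
3. n0.hot = "kw"  [given at root]
4. n1.fin = 11  [S.depth * -1 + 34]
5. n1.tag = "km"  ["km"]
6. n2.val = true  [true]
7. n2.hot = -7  [-7]
8. n3.lab = 10  [A₀.hot * -1 + 3]
9. n3.pre = 28  [A₀.hot + 35]
10. n4.lab = false  [terminal]
11. n5.cnt = "xz"  [terminal]
12. n6.cnt = "nq"  [terminal]
13. n3.mk = 12  [(if e.lab then C.lab else C.pre) - 16]
14. n3.acc = 3  [C.lab - 7]
15. n7.val = true  [C.acc > 2]
16. n7.hot = 9  [C.mk - 3]
17. n8.lab = false  [terminal]
18. n9.pre = false  [terminal]
19. n10.lab = false  [terminal]
20. n7.pre = 9  [A.hot]
21. n11.lab = false  [terminal]
22. n2.pre = -4  [A₀.hot + 3]
23. n12.val = true  [true]
24. n12.hot = 27  [A₀.pre * -2 + 19]
25. n13.val = true  [A₀.val == true]
26. n13.hot = 2  [A₀.hot - 25]
27. n14.pre = false  [terminal]
28. n15.fin = "nx"  [terminal]
29. n13.pre = 22  [A.hot + 20]
30. n16.idx = "mz"  ["mz"]
31. n16.depth = 2  [A₁.pre - 20]
32. n16.hot = "xx"  ["xx"]
33. n17.pre = false  [terminal]
34. n18.lab = true  [terminal]
35. n16.live = "mzp"  [S.idx ++ "p"]
36. n12.pre = 0  [A₁.pre - 22]
37. n1.idx = false  [false]
38. n19.pre = true  [terminal]
39. n0.live = "wmz"  [S.idx ++ "z"]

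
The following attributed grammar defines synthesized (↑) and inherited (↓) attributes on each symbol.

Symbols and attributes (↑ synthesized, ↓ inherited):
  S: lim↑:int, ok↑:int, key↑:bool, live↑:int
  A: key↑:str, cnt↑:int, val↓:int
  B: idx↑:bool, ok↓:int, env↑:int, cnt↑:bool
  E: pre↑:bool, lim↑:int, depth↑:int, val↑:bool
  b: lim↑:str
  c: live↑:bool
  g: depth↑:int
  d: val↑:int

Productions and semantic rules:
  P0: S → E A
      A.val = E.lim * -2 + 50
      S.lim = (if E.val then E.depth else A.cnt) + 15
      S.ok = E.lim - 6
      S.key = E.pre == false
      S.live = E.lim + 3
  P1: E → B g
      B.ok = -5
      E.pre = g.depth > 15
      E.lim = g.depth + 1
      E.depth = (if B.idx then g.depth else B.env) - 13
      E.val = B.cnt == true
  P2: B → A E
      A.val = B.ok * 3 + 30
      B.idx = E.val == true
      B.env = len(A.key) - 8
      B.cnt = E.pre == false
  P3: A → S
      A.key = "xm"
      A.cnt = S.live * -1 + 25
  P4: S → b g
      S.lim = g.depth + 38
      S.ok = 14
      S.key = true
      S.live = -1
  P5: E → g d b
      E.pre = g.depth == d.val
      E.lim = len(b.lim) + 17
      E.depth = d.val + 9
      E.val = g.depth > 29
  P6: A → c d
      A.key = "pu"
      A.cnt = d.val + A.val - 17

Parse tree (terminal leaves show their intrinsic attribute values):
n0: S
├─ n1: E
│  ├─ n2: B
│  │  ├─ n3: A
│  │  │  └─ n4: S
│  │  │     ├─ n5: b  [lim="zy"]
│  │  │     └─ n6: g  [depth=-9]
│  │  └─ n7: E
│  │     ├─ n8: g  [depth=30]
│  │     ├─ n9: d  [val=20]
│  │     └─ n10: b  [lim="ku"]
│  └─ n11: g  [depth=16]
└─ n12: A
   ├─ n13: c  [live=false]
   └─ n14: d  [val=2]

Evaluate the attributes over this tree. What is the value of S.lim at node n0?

1. n2.ok = -5  [-5]
2. n3.val = 15  [B.ok * 3 + 30]
3. n5.lim = "zy"  [terminal]
4. n6.depth = -9  [terminal]
5. n4.lim = 29  [g.depth + 38]
6. n4.ok = 14  [14]
7. n4.key = true  [true]
8. n4.live = -1  [-1]
9. n3.key = "xm"  ["xm"]
10. n3.cnt = 26  [S.live * -1 + 25]
11. n8.depth = 30  [terminal]
12. n9.val = 20  [terminal]
13. n10.lim = "ku"  [terminal]
14. n7.pre = false  [g.depth == d.val]
15. n7.lim = 19  [len(b.lim) + 17]
16. n7.depth = 29  [d.val + 9]
17. n7.val = true  [g.depth > 29]
18. n2.idx = true  [E.val == true]
19. n2.env = -6  [len(A.key) - 8]
20. n2.cnt = true  [E.pre == false]
21. n11.depth = 16  [terminal]
22. n1.pre = true  [g.depth > 15]
23. n1.lim = 17  [g.depth + 1]
24. n1.depth = 3  [(if B.idx then g.depth else B.env) - 13]
25. n1.val = true  [B.cnt == true]
26. n12.val = 16  [E.lim * -2 + 50]
27. n13.live = false  [terminal]
28. n14.val = 2  [terminal]
29. n12.key = "pu"  ["pu"]
30. n12.cnt = 1  [d.val + A.val - 17]
31. n0.lim = 18  [(if E.val then E.depth else A.cnt) + 15]
32. n0.ok = 11  [E.lim - 6]
33. n0.key = false  [E.pre == false]
34. n0.live = 20  [E.lim + 3]

18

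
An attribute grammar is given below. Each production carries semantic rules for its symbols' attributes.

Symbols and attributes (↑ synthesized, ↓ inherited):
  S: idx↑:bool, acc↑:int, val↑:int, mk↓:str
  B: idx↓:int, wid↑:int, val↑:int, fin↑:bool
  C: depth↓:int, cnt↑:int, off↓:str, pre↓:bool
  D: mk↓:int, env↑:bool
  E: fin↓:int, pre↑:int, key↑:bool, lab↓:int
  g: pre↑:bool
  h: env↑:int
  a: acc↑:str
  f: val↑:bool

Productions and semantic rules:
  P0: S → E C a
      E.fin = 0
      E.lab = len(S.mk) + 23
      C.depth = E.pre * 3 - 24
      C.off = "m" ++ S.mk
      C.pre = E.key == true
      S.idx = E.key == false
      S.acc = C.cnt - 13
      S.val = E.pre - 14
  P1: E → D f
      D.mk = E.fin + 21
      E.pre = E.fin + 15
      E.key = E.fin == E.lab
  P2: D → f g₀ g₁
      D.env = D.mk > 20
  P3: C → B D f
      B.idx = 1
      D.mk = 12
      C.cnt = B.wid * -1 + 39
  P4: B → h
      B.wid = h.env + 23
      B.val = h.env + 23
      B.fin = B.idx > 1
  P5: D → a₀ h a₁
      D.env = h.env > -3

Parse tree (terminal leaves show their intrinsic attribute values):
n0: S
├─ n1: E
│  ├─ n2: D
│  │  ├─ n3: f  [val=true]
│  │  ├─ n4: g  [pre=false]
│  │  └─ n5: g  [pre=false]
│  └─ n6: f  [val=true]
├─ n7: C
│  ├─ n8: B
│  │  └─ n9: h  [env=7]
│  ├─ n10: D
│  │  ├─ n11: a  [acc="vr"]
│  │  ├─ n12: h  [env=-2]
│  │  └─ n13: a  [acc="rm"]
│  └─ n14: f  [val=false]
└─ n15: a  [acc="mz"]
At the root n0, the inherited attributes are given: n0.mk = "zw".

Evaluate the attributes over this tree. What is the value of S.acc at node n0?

-4

1. n0.mk = "zw"  [given at root]
2. n1.fin = 0  [0]
3. n1.lab = 25  [len(S.mk) + 23]
4. n2.mk = 21  [E.fin + 21]
5. n3.val = true  [terminal]
6. n4.pre = false  [terminal]
7. n5.pre = false  [terminal]
8. n2.env = true  [D.mk > 20]
9. n6.val = true  [terminal]
10. n1.pre = 15  [E.fin + 15]
11. n1.key = false  [E.fin == E.lab]
12. n7.depth = 21  [E.pre * 3 - 24]
13. n7.off = "mzw"  ["m" ++ S.mk]
14. n7.pre = false  [E.key == true]
15. n8.idx = 1  [1]
16. n9.env = 7  [terminal]
17. n8.wid = 30  [h.env + 23]
18. n8.val = 30  [h.env + 23]
19. n8.fin = false  [B.idx > 1]
20. n10.mk = 12  [12]
21. n11.acc = "vr"  [terminal]
22. n12.env = -2  [terminal]
23. n13.acc = "rm"  [terminal]
24. n10.env = true  [h.env > -3]
25. n14.val = false  [terminal]
26. n7.cnt = 9  [B.wid * -1 + 39]
27. n15.acc = "mz"  [terminal]
28. n0.idx = true  [E.key == false]
29. n0.acc = -4  [C.cnt - 13]
30. n0.val = 1  [E.pre - 14]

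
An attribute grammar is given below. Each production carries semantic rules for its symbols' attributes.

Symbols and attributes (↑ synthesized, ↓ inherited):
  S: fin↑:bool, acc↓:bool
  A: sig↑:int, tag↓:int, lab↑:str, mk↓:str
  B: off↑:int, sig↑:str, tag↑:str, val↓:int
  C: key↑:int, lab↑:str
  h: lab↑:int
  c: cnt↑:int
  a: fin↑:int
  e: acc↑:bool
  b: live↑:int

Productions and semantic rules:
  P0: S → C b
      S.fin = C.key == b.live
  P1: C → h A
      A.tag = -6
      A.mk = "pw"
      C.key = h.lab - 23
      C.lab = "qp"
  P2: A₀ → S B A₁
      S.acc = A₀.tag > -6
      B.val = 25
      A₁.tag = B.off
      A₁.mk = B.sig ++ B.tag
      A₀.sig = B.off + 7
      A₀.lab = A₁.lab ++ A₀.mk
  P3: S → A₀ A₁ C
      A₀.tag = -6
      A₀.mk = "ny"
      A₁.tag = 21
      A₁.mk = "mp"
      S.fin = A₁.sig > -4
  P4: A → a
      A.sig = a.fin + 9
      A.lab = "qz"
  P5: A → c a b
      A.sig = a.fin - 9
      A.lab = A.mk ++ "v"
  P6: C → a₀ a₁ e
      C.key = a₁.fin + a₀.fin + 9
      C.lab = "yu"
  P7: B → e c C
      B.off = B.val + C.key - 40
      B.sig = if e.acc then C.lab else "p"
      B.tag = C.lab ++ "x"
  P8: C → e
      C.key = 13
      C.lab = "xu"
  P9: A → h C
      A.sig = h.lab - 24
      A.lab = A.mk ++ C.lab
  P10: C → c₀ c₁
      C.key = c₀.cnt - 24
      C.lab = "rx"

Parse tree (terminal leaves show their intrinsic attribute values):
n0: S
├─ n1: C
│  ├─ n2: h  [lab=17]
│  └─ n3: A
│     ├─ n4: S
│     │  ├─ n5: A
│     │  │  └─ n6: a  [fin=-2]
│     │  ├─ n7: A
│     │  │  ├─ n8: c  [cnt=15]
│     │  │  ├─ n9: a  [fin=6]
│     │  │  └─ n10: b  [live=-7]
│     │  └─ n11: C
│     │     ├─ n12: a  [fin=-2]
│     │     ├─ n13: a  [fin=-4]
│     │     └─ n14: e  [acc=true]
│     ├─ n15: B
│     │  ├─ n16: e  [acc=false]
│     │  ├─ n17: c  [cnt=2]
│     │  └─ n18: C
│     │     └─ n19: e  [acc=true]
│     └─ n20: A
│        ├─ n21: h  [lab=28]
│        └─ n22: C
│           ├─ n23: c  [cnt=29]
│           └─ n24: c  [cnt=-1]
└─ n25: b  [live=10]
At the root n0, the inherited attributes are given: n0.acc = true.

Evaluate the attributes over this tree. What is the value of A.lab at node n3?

1. n0.acc = true  [given at root]
2. n2.lab = 17  [terminal]
3. n3.tag = -6  [-6]
4. n3.mk = "pw"  ["pw"]
5. n4.acc = false  [A₀.tag > -6]
6. n5.tag = -6  [-6]
7. n5.mk = "ny"  ["ny"]
8. n6.fin = -2  [terminal]
9. n5.sig = 7  [a.fin + 9]
10. n5.lab = "qz"  ["qz"]
11. n7.tag = 21  [21]
12. n7.mk = "mp"  ["mp"]
13. n8.cnt = 15  [terminal]
14. n9.fin = 6  [terminal]
15. n10.live = -7  [terminal]
16. n7.sig = -3  [a.fin - 9]
17. n7.lab = "mpv"  [A.mk ++ "v"]
18. n12.fin = -2  [terminal]
19. n13.fin = -4  [terminal]
20. n14.acc = true  [terminal]
21. n11.key = 3  [a₁.fin + a₀.fin + 9]
22. n11.lab = "yu"  ["yu"]
23. n4.fin = true  [A₁.sig > -4]
24. n15.val = 25  [25]
25. n16.acc = false  [terminal]
26. n17.cnt = 2  [terminal]
27. n19.acc = true  [terminal]
28. n18.key = 13  [13]
29. n18.lab = "xu"  ["xu"]
30. n15.off = -2  [B.val + C.key - 40]
31. n15.sig = "p"  [if e.acc then C.lab else "p"]
32. n15.tag = "xux"  [C.lab ++ "x"]
33. n20.tag = -2  [B.off]
34. n20.mk = "pxux"  [B.sig ++ B.tag]
35. n21.lab = 28  [terminal]
36. n23.cnt = 29  [terminal]
37. n24.cnt = -1  [terminal]
38. n22.key = 5  [c₀.cnt - 24]
39. n22.lab = "rx"  ["rx"]
40. n20.sig = 4  [h.lab - 24]
41. n20.lab = "pxuxrx"  [A.mk ++ C.lab]
42. n3.sig = 5  [B.off + 7]
43. n3.lab = "pxuxrxpw"  [A₁.lab ++ A₀.mk]
44. n1.key = -6  [h.lab - 23]
45. n1.lab = "qp"  ["qp"]
46. n25.live = 10  [terminal]
47. n0.fin = false  [C.key == b.live]

"pxuxrxpw"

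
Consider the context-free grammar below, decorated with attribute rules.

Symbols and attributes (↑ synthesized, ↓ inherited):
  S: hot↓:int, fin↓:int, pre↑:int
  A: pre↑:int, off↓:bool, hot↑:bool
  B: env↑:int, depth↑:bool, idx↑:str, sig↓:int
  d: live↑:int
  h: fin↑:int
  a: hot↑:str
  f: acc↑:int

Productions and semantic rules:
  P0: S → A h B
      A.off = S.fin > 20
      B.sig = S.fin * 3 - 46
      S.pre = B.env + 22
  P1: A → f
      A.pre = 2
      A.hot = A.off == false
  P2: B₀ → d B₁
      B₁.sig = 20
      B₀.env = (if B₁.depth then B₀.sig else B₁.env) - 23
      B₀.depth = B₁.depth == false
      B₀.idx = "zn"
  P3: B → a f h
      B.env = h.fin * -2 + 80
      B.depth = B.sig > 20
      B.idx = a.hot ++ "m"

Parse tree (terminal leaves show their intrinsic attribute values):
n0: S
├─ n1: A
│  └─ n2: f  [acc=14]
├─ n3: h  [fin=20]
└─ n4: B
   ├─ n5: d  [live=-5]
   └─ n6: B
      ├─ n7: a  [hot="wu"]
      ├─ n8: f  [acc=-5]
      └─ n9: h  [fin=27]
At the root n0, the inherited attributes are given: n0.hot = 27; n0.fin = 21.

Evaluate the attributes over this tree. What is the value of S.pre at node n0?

1. n0.hot = 27  [given at root]
2. n0.fin = 21  [given at root]
3. n1.off = true  [S.fin > 20]
4. n2.acc = 14  [terminal]
5. n1.pre = 2  [2]
6. n1.hot = false  [A.off == false]
7. n3.fin = 20  [terminal]
8. n4.sig = 17  [S.fin * 3 - 46]
9. n5.live = -5  [terminal]
10. n6.sig = 20  [20]
11. n7.hot = "wu"  [terminal]
12. n8.acc = -5  [terminal]
13. n9.fin = 27  [terminal]
14. n6.env = 26  [h.fin * -2 + 80]
15. n6.depth = false  [B.sig > 20]
16. n6.idx = "wum"  [a.hot ++ "m"]
17. n4.env = 3  [(if B₁.depth then B₀.sig else B₁.env) - 23]
18. n4.depth = true  [B₁.depth == false]
19. n4.idx = "zn"  ["zn"]
20. n0.pre = 25  [B.env + 22]

25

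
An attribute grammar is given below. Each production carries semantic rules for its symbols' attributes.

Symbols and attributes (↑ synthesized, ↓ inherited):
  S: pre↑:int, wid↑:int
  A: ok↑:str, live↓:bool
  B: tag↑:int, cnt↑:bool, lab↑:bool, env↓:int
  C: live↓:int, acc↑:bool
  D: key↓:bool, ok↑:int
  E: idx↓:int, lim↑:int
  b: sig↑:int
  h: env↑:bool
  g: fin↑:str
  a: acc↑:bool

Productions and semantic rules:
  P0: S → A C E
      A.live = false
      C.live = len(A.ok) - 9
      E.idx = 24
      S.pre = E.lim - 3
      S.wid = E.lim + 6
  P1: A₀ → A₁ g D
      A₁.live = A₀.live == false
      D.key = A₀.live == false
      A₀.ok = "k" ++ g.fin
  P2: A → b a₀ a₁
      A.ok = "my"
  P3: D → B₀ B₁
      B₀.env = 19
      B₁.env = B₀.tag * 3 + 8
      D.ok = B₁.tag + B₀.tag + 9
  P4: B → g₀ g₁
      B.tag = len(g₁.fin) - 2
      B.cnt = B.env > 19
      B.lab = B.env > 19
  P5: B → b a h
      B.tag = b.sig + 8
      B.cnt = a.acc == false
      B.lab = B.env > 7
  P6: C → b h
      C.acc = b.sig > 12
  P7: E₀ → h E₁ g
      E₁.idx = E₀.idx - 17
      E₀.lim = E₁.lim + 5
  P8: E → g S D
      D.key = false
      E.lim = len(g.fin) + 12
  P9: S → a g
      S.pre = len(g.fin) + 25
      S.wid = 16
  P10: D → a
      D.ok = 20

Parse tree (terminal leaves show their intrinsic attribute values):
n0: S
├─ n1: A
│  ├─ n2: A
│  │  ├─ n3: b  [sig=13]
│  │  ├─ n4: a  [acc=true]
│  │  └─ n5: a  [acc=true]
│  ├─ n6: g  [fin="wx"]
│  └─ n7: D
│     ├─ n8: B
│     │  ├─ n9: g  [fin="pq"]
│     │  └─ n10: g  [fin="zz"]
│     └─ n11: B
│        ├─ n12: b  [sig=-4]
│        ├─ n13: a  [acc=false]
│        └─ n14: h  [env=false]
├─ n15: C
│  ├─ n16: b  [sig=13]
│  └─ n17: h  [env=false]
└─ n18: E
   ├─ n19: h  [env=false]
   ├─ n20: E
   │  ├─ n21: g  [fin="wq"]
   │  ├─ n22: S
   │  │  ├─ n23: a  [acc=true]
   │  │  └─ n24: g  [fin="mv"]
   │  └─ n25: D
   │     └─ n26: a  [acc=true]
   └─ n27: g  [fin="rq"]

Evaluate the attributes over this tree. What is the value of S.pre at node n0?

16

1. n1.live = false  [false]
2. n2.live = true  [A₀.live == false]
3. n3.sig = 13  [terminal]
4. n4.acc = true  [terminal]
5. n5.acc = true  [terminal]
6. n2.ok = "my"  ["my"]
7. n6.fin = "wx"  [terminal]
8. n7.key = true  [A₀.live == false]
9. n8.env = 19  [19]
10. n9.fin = "pq"  [terminal]
11. n10.fin = "zz"  [terminal]
12. n8.tag = 0  [len(g₁.fin) - 2]
13. n8.cnt = false  [B.env > 19]
14. n8.lab = false  [B.env > 19]
15. n11.env = 8  [B₀.tag * 3 + 8]
16. n12.sig = -4  [terminal]
17. n13.acc = false  [terminal]
18. n14.env = false  [terminal]
19. n11.tag = 4  [b.sig + 8]
20. n11.cnt = true  [a.acc == false]
21. n11.lab = true  [B.env > 7]
22. n7.ok = 13  [B₁.tag + B₀.tag + 9]
23. n1.ok = "kwx"  ["k" ++ g.fin]
24. n15.live = -6  [len(A.ok) - 9]
25. n16.sig = 13  [terminal]
26. n17.env = false  [terminal]
27. n15.acc = true  [b.sig > 12]
28. n18.idx = 24  [24]
29. n19.env = false  [terminal]
30. n20.idx = 7  [E₀.idx - 17]
31. n21.fin = "wq"  [terminal]
32. n23.acc = true  [terminal]
33. n24.fin = "mv"  [terminal]
34. n22.pre = 27  [len(g.fin) + 25]
35. n22.wid = 16  [16]
36. n25.key = false  [false]
37. n26.acc = true  [terminal]
38. n25.ok = 20  [20]
39. n20.lim = 14  [len(g.fin) + 12]
40. n27.fin = "rq"  [terminal]
41. n18.lim = 19  [E₁.lim + 5]
42. n0.pre = 16  [E.lim - 3]
43. n0.wid = 25  [E.lim + 6]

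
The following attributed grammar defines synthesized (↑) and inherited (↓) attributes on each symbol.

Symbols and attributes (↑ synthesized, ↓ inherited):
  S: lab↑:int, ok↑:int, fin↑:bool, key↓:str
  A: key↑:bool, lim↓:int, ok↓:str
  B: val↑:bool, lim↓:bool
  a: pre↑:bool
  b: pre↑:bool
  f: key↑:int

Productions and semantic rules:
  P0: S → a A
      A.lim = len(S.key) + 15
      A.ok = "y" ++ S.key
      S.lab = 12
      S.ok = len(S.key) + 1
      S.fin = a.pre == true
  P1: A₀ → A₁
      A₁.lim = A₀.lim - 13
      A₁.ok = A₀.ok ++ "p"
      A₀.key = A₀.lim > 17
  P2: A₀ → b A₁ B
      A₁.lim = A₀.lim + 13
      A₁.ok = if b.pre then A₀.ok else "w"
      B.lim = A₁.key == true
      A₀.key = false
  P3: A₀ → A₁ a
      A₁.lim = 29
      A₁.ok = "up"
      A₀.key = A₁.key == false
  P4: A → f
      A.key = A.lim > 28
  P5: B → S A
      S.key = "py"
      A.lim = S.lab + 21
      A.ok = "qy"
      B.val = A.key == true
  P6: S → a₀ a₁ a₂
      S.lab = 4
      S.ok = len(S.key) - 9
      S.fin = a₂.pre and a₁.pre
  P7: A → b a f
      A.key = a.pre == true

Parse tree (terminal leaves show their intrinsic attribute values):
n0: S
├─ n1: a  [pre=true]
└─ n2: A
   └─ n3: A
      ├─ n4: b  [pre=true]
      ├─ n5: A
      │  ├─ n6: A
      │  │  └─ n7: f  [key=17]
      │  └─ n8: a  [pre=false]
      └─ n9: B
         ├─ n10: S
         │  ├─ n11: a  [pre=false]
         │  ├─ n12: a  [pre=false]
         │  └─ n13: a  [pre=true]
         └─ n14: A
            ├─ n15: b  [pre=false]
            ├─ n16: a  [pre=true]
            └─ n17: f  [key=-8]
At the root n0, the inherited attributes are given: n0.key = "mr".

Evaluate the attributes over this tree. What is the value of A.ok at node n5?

"ymrp"

1. n0.key = "mr"  [given at root]
2. n1.pre = true  [terminal]
3. n2.lim = 17  [len(S.key) + 15]
4. n2.ok = "ymr"  ["y" ++ S.key]
5. n3.lim = 4  [A₀.lim - 13]
6. n3.ok = "ymrp"  [A₀.ok ++ "p"]
7. n4.pre = true  [terminal]
8. n5.lim = 17  [A₀.lim + 13]
9. n5.ok = "ymrp"  [if b.pre then A₀.ok else "w"]
10. n6.lim = 29  [29]
11. n6.ok = "up"  ["up"]
12. n7.key = 17  [terminal]
13. n6.key = true  [A.lim > 28]
14. n8.pre = false  [terminal]
15. n5.key = false  [A₁.key == false]
16. n9.lim = false  [A₁.key == true]
17. n10.key = "py"  ["py"]
18. n11.pre = false  [terminal]
19. n12.pre = false  [terminal]
20. n13.pre = true  [terminal]
21. n10.lab = 4  [4]
22. n10.ok = -7  [len(S.key) - 9]
23. n10.fin = false  [a₂.pre and a₁.pre]
24. n14.lim = 25  [S.lab + 21]
25. n14.ok = "qy"  ["qy"]
26. n15.pre = false  [terminal]
27. n16.pre = true  [terminal]
28. n17.key = -8  [terminal]
29. n14.key = true  [a.pre == true]
30. n9.val = true  [A.key == true]
31. n3.key = false  [false]
32. n2.key = false  [A₀.lim > 17]
33. n0.lab = 12  [12]
34. n0.ok = 3  [len(S.key) + 1]
35. n0.fin = true  [a.pre == true]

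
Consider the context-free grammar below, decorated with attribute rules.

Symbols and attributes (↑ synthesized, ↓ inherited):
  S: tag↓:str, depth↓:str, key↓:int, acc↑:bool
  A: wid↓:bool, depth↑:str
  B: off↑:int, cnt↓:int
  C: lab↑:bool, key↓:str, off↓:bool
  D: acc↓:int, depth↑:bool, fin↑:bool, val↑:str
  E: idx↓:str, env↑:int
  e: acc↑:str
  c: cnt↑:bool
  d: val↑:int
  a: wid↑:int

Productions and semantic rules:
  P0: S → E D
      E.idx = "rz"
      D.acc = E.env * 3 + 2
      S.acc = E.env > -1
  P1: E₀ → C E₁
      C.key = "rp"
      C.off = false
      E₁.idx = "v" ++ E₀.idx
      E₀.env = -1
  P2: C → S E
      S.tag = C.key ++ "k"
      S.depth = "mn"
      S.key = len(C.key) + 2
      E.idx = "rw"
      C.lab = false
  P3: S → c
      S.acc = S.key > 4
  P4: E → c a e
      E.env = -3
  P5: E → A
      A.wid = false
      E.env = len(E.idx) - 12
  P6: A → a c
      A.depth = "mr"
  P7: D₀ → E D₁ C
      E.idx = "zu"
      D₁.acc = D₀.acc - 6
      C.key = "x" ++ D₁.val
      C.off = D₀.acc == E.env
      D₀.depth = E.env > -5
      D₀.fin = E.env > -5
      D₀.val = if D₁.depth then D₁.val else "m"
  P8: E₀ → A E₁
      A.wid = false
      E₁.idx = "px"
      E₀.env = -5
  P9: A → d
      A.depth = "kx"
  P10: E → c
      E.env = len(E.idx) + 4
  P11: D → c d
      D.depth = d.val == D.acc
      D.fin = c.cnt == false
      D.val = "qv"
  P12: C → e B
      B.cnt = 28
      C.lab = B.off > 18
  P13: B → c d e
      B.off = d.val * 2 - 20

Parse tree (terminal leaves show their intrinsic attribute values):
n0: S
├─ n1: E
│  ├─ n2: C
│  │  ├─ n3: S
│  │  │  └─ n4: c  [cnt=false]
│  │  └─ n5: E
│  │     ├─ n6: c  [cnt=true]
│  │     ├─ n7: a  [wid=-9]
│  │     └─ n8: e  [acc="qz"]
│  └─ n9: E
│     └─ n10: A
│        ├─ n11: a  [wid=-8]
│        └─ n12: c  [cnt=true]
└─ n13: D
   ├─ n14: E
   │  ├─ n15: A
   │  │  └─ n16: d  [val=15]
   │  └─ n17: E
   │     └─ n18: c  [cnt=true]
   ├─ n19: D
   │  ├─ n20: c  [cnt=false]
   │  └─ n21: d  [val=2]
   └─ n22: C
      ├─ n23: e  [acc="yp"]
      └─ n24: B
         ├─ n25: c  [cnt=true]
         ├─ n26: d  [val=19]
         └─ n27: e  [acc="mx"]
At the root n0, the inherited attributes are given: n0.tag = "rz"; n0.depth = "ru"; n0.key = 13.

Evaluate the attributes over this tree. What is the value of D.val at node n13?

"m"

1. n0.tag = "rz"  [given at root]
2. n0.depth = "ru"  [given at root]
3. n0.key = 13  [given at root]
4. n1.idx = "rz"  ["rz"]
5. n2.key = "rp"  ["rp"]
6. n2.off = false  [false]
7. n3.tag = "rpk"  [C.key ++ "k"]
8. n3.depth = "mn"  ["mn"]
9. n3.key = 4  [len(C.key) + 2]
10. n4.cnt = false  [terminal]
11. n3.acc = false  [S.key > 4]
12. n5.idx = "rw"  ["rw"]
13. n6.cnt = true  [terminal]
14. n7.wid = -9  [terminal]
15. n8.acc = "qz"  [terminal]
16. n5.env = -3  [-3]
17. n2.lab = false  [false]
18. n9.idx = "vrz"  ["v" ++ E₀.idx]
19. n10.wid = false  [false]
20. n11.wid = -8  [terminal]
21. n12.cnt = true  [terminal]
22. n10.depth = "mr"  ["mr"]
23. n9.env = -9  [len(E.idx) - 12]
24. n1.env = -1  [-1]
25. n13.acc = -1  [E.env * 3 + 2]
26. n14.idx = "zu"  ["zu"]
27. n15.wid = false  [false]
28. n16.val = 15  [terminal]
29. n15.depth = "kx"  ["kx"]
30. n17.idx = "px"  ["px"]
31. n18.cnt = true  [terminal]
32. n17.env = 6  [len(E.idx) + 4]
33. n14.env = -5  [-5]
34. n19.acc = -7  [D₀.acc - 6]
35. n20.cnt = false  [terminal]
36. n21.val = 2  [terminal]
37. n19.depth = false  [d.val == D.acc]
38. n19.fin = true  [c.cnt == false]
39. n19.val = "qv"  ["qv"]
40. n22.key = "xqv"  ["x" ++ D₁.val]
41. n22.off = false  [D₀.acc == E.env]
42. n23.acc = "yp"  [terminal]
43. n24.cnt = 28  [28]
44. n25.cnt = true  [terminal]
45. n26.val = 19  [terminal]
46. n27.acc = "mx"  [terminal]
47. n24.off = 18  [d.val * 2 - 20]
48. n22.lab = false  [B.off > 18]
49. n13.depth = false  [E.env > -5]
50. n13.fin = false  [E.env > -5]
51. n13.val = "m"  [if D₁.depth then D₁.val else "m"]
52. n0.acc = false  [E.env > -1]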